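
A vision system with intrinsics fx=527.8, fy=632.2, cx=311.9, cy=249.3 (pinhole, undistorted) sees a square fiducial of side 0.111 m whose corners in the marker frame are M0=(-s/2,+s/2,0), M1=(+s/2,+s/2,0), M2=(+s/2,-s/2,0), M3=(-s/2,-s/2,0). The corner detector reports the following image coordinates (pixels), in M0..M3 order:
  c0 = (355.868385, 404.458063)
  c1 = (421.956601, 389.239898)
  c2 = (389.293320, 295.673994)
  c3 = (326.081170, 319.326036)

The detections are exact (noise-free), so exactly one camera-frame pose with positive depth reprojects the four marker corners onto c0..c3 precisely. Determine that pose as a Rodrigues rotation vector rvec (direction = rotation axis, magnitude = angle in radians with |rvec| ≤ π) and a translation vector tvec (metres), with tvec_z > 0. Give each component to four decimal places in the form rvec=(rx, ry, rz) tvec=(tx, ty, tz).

Intrinsics K: fx=527.8, fy=632.2, cx=311.9, cy=249.3
Marker side s = 0.111 m; corners in marker frame (Z=0):
  M0 = (-0.0555, +0.0555, 0)
  M1 = (+0.0555, +0.0555, 0)
  M2 = (+0.0555, -0.0555, 0)
  M3 = (-0.0555, -0.0555, 0)
Detected image corners:
  c0 = (355.868385, 404.458063) px
  c1 = (421.956601, 389.239898) px
  c2 = (389.293320, 295.673994) px
  c3 = (326.081170, 319.326036) px
Planar DLT: solve 8×8 A·h = b for H (H[2,2]=1):
  H  [+265.72329 +284.05793 +371.78555]
  H  [-473.86600 +806.32606 +352.65439]
  H  [-0.84843 +0.00900 +1.00000]
B = K⁻¹H; ‖b₁‖=1.379027, ‖b₂‖=1.379027; λ = 2/(‖b₁‖+‖b₂‖) = 0.725149, sign → tz>0 ⇒ λ=+0.725149
r₁ = λ·B[:,0] = (+0.72865,-0.30093,-0.61524); r₂ = λ·B[:,1] = (+0.38641,+0.92230,+0.00653)
r₃ = r₁×r₂ = (+0.56547,-0.24249,+0.78832); SVD([r₁ r₂ r₃]) → R = UVᵀ:
  R  [+0.72865 +0.38641 +0.56547]
  R  [-0.30093 +0.92230 -0.24249]
  R  [-0.61524 +0.00653 +0.78832]
t = (+0.08228, +0.11855, +0.72515) m
tr R = 2.439268; θ = arccos((tr R − 1)/2) = 0.767521 rad = 43.976°
axis k = ((R−Rᵀ)₃₂, (R−Rᵀ)₁₃, (R−Rᵀ)₂₁) / (2 sinθ) = (+0.179315, +0.850219, -0.494949)
rvec = θ·k = (+0.137628, +0.652561, -0.379884)

rvec=(0.1376, 0.6526, -0.3799) tvec=(0.0823, 0.1186, 0.7251)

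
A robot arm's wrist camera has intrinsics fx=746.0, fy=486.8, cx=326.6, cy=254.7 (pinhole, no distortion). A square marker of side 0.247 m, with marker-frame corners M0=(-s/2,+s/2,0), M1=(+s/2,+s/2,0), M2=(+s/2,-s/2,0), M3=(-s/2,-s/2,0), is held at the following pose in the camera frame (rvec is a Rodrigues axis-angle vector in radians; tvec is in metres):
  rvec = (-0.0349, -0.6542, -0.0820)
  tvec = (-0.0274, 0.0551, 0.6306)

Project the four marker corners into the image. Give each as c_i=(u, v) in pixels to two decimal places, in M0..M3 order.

c0=(172.91, 418.12) c1=(412.29, 372.14) c2=(389.36, 202.36) c3=(144.48, 202.29)

Intrinsics K: fx=746.0, fy=486.8, cx=326.6, cy=254.7
Marker side s = 0.247 m; corners in marker frame (Z=0):
  M0 = (-0.1235, +0.1235, 0)
  M1 = (+0.1235, +0.1235, 0)
  M2 = (+0.1235, -0.1235, 0)
  M3 = (-0.1235, -0.1235, 0)
rvec = (-0.0349, -0.6542, -0.0820), |rvec| = θ = 0.66024 rad = 37.829°
Rodrigues: sinθ=0.61331, 1−cosθ=0.21016; R = I + sinθ·[k]× + (1−cosθ)·[k]×²:
    [+0.79043 +0.08718 -0.60632]
    [-0.06516 +0.99617 +0.05828]
    [+0.60908 -0.00656 +0.79309]
t = (-0.0274, 0.0551, 0.6306) m
M0: Pc = R·M0+t = (-0.11425, +0.18617, +0.55457); u = 746.0·(-0.11425)/0.55457 + 326.6 = 172.9100, v = 486.8·(+0.18617)/0.55457 + 254.7 = 418.1240
M1: Pc = R·M1+t = (+0.08098, +0.17008, +0.70501); u = 746.0·(+0.08098)/0.70501 + 326.6 = 412.2931, v = 486.8·(+0.17008)/0.70501 + 254.7 = 372.1374
M2: Pc = R·M2+t = (+0.05945, -0.07597, +0.70663); u = 746.0·(+0.05945)/0.70663 + 326.6 = 389.3640, v = 486.8·(-0.07597)/0.70663 + 254.7 = 202.3607
M3: Pc = R·M3+t = (-0.13578, -0.05988, +0.55619); u = 746.0·(-0.13578)/0.55619 + 326.6 = 144.4760, v = 486.8·(-0.05988)/0.55619 + 254.7 = 202.2910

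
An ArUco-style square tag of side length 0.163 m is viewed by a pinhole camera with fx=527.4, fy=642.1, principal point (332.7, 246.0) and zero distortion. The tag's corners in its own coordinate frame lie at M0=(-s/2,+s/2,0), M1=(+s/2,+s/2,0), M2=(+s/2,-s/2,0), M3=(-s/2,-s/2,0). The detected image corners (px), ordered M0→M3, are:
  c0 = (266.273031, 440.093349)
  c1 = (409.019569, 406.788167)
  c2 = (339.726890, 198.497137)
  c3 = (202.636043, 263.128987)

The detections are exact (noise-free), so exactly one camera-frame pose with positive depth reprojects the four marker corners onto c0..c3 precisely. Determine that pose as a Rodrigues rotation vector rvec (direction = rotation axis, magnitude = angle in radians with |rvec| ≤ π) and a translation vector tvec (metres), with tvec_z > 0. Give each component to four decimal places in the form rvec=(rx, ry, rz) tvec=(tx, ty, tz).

rvec=(0.1924, 0.4657, -0.3560) tvec=(-0.0312, 0.0654, 0.4965)

Intrinsics K: fx=527.4, fy=642.1, cx=332.7, cy=246.0
Marker side s = 0.163 m; corners in marker frame (Z=0):
  M0 = (-0.0815, +0.0815, 0)
  M1 = (+0.0815, +0.0815, 0)
  M2 = (+0.0815, -0.0815, 0)
  M3 = (-0.0815, -0.0815, 0)
Detected image corners:
  c0 = (266.273031, 440.093349) px
  c1 = (409.019569, 406.788167) px
  c2 = (339.726890, 198.497137) px
  c3 = (202.636043, 263.128987) px
Planar DLT: solve 8×8 A·h = b for H (H[2,2]=1):
  H  [+570.56460 +467.79480 +299.56348]
  H  [-608.45584 +1240.30512 +330.59812]
  H  [-0.94647 +0.20161 +1.00000]
B = K⁻¹H; ‖b₁‖=2.014134, ‖b₂‖=2.014134; λ = 2/(‖b₁‖+‖b₂‖) = 0.496491, sign → tz>0 ⇒ λ=+0.496491
r₁ = λ·B[:,0] = (+0.83356,-0.29044,-0.46991); r₂ = λ·B[:,1] = (+0.37723,+0.92069,+0.10010)
r₃ = r₁×r₂ = (+0.40357,-0.26071,+0.87702); SVD([r₁ r₂ r₃]) → R = UVᵀ:
  R  [+0.83356 +0.37723 +0.40357]
  R  [-0.29044 +0.92069 -0.26071]
  R  [-0.46991 +0.10010 +0.87702]
t = (-0.03119, +0.06541, +0.49649) m
tr R = 2.631273; θ = arccos((tr R − 1)/2) = 0.616968 rad = 35.350°
axis k = ((R−Rᵀ)₃₂, (R−Rᵀ)₁₃, (R−Rᵀ)₂₁) / (2 sinθ) = (+0.311809, +0.754871, -0.577013)
rvec = θ·k = (+0.192376, +0.465731, -0.355999)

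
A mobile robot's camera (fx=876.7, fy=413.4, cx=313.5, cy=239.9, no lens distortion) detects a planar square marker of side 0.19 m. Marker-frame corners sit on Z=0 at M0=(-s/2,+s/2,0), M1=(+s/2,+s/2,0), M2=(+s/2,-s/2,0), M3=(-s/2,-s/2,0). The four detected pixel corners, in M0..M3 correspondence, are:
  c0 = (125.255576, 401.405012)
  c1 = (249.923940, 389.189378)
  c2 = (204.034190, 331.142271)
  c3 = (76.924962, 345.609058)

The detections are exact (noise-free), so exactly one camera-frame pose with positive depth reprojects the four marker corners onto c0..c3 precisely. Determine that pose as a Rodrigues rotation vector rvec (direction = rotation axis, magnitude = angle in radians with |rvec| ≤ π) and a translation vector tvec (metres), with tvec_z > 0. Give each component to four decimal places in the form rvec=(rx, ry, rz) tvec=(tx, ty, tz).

rvec=(0.2306, 0.1749, -0.2943) tvec=(-0.2056, 0.3704, 1.2010)

Intrinsics K: fx=876.7, fy=413.4, cx=313.5, cy=239.9
Marker side s = 0.19 m; corners in marker frame (Z=0):
  M0 = (-0.0950, +0.0950, 0)
  M1 = (+0.0950, +0.0950, 0)
  M2 = (+0.0950, -0.0950, 0)
  M3 = (-0.0950, -0.0950, 0)
Detected image corners:
  c0 = (125.255576, 401.405012) px
  c1 = (249.923940, 389.189378) px
  c2 = (204.034190, 331.142271) px
  c3 = (76.924962, 345.609058) px
Planar DLT: solve 8×8 A·h = b for H (H[2,2]=1):
  H  [+634.68819 +275.18818 +163.39204]
  H  [-132.25693 +360.17797 +367.39105]
  H  [-0.16938 +0.16543 +1.00000]
B = K⁻¹H; ‖b₁‖=0.832634, ‖b₂‖=0.832634; λ = 2/(‖b₁‖+‖b₂‖) = 1.201008, sign → tz>0 ⇒ λ=+1.201008
r₁ = λ·B[:,0] = (+0.94221,-0.26618,-0.20342); r₂ = λ·B[:,1] = (+0.30594,+0.93109,+0.19868)
r₃ = r₁×r₂ = (+0.13652,-0.24944,+0.95872); SVD([r₁ r₂ r₃]) → R = UVᵀ:
  R  [+0.94221 +0.30594 +0.13652]
  R  [-0.26618 +0.93109 -0.24944]
  R  [-0.20342 +0.19868 +0.95872]
t = (-0.20564, +0.37039, +1.20101) m
tr R = 2.832022; θ = arccos((tr R − 1)/2) = 0.412775 rad = 23.650°
axis k = ((R−Rᵀ)₃₂, (R−Rᵀ)₁₃, (R−Rᵀ)₂₁) / (2 sinθ) = (+0.558542, +0.423701, -0.713097)
rvec = θ·k = (+0.230552, +0.174893, -0.294349)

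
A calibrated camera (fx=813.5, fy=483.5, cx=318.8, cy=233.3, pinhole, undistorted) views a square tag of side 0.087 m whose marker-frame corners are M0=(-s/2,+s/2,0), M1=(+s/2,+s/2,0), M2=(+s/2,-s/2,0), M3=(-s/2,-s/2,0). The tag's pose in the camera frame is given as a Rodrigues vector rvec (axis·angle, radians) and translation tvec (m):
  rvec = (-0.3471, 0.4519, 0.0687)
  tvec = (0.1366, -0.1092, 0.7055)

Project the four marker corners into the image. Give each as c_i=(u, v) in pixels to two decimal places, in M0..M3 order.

c0=(423.35, 187.15) c1=(523.80, 183.83) c2=(530.10, 129.32) c3=(433.04, 135.35)

Intrinsics K: fx=813.5, fy=483.5, cx=318.8, cy=233.3
Marker side s = 0.087 m; corners in marker frame (Z=0):
  M0 = (-0.0435, +0.0435, 0)
  M1 = (+0.0435, +0.0435, 0)
  M2 = (+0.0435, -0.0435, 0)
  M3 = (-0.0435, -0.0435, 0)
rvec = (-0.3471, 0.4519, 0.0687), |rvec| = θ = 0.57394 rad = 32.885°
Rodrigues: sinθ=0.54295, 1−cosθ=0.16023; R = I + sinθ·[k]× + (1−cosθ)·[k]×²:
    [+0.89837 -0.14129 +0.41590]
    [-0.01131 +0.93910 +0.34346]
    [-0.43909 -0.31325 +0.84206]
t = (0.1366, -0.1092, 0.7055) m
M0: Pc = R·M0+t = (+0.09137, -0.06786, +0.71097); u = 813.5·(+0.09137)/0.71097 + 318.8 = 423.3516, v = 483.5·(-0.06786)/0.71097 + 233.3 = 187.1535
M1: Pc = R·M1+t = (+0.16953, -0.06884, +0.67277); u = 813.5·(+0.16953)/0.67277 + 318.8 = 523.7951, v = 483.5·(-0.06884)/0.67277 + 233.3 = 183.8262
M2: Pc = R·M2+t = (+0.18183, -0.15054, +0.70003); u = 813.5·(+0.18183)/0.70003 + 318.8 = 530.0989, v = 483.5·(-0.15054)/0.70003 + 233.3 = 129.3218
M3: Pc = R·M3+t = (+0.10367, -0.14956, +0.73823); u = 813.5·(+0.10367)/0.73823 + 318.8 = 433.0373, v = 483.5·(-0.14956)/0.73823 + 233.3 = 135.3467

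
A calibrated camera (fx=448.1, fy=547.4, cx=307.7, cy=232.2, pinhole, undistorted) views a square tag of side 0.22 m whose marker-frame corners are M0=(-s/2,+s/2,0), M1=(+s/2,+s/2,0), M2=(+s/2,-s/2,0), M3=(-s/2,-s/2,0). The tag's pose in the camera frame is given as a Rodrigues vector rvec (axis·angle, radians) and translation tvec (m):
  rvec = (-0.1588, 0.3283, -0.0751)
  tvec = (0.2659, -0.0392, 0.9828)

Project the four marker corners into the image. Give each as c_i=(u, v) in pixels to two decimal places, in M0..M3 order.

c0=(382.74, 276.05) c1=(488.42, 266.48) c2=(476.68, 142.48) c3=(375.54, 160.00)

Intrinsics K: fx=448.1, fy=547.4, cx=307.7, cy=232.2
Marker side s = 0.22 m; corners in marker frame (Z=0):
  M0 = (-0.1100, +0.1100, 0)
  M1 = (+0.1100, +0.1100, 0)
  M2 = (+0.1100, -0.1100, 0)
  M3 = (-0.1100, -0.1100, 0)
rvec = (-0.1588, 0.3283, -0.0751), |rvec| = θ = 0.37234 rad = 21.334°
Rodrigues: sinθ=0.36380, 1−cosθ=0.06852; R = I + sinθ·[k]× + (1−cosθ)·[k]×²:
    [+0.94394 +0.04761 +0.32666]
    [-0.09914 +0.98475 +0.14297]
    [-0.31487 -0.16734 +0.93427]
t = (0.2659, -0.0392, 0.9828) m
M0: Pc = R·M0+t = (+0.16730, +0.08003, +0.99903); u = 448.1·(+0.16730)/0.99903 + 307.7 = 382.7416, v = 547.4·(+0.08003)/0.99903 + 232.2 = 276.0500
M1: Pc = R·M1+t = (+0.37497, +0.05822, +0.92976); u = 448.1·(+0.37497)/0.92976 + 307.7 = 488.4187, v = 547.4·(+0.05822)/0.92976 + 232.2 = 266.4753
M2: Pc = R·M2+t = (+0.36450, -0.15843, +0.96657); u = 448.1·(+0.36450)/0.96657 + 307.7 = 476.6796, v = 547.4·(-0.15843)/0.96657 + 232.2 = 142.4771
M3: Pc = R·M3+t = (+0.15683, -0.13662, +1.03584); u = 448.1·(+0.15683)/1.03584 + 307.7 = 375.5435, v = 547.4·(-0.13662)/1.03584 + 232.2 = 160.0039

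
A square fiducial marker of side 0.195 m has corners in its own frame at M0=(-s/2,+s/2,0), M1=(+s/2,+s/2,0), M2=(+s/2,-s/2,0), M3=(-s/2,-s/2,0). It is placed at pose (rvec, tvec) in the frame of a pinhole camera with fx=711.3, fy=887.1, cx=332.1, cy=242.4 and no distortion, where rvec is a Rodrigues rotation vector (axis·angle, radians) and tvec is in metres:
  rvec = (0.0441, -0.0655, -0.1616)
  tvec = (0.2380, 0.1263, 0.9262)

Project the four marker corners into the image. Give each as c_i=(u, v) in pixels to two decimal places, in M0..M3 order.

Intrinsics K: fx=711.3, fy=887.1, cx=332.1, cy=242.4
Marker side s = 0.195 m; corners in marker frame (Z=0):
  M0 = (-0.0975, +0.0975, 0)
  M1 = (+0.0975, +0.0975, 0)
  M2 = (+0.0975, -0.0975, 0)
  M3 = (-0.0975, -0.0975, 0)
rvec = (0.0441, -0.0655, -0.1616), |rvec| = θ = 0.17986 rad = 10.305°
Rodrigues: sinθ=0.17889, 1−cosθ=0.01613; R = I + sinθ·[k]× + (1−cosθ)·[k]×²:
    [+0.98484 +0.15929 -0.06870]
    [-0.16217 +0.98601 -0.03858]
    [+0.06159 +0.04914 +0.99689]
t = (0.2380, 0.1263, 0.9262) m
M0: Pc = R·M0+t = (+0.15751, +0.23825, +0.92499); u = 711.3·(+0.15751)/0.92499 + 332.1 = 453.2220, v = 887.1·(+0.23825)/0.92499 + 242.4 = 470.8892
M1: Pc = R·M1+t = (+0.34955, +0.20662, +0.93700); u = 711.3·(+0.34955)/0.93700 + 332.1 = 597.4550, v = 887.1·(+0.20662)/0.93700 + 242.4 = 438.0211
M2: Pc = R·M2+t = (+0.31849, +0.01435, +0.92741); u = 711.3·(+0.31849)/0.92741 + 332.1 = 576.3734, v = 887.1·(+0.01435)/0.92741 + 242.4 = 256.1287
M3: Pc = R·M3+t = (+0.12645, +0.04598, +0.91540); u = 711.3·(+0.12645)/0.91540 + 332.1 = 430.3541, v = 887.1·(+0.04598)/0.91540 + 242.4 = 286.9543

c0=(453.22, 470.89) c1=(597.45, 438.02) c2=(576.37, 256.13) c3=(430.35, 286.95)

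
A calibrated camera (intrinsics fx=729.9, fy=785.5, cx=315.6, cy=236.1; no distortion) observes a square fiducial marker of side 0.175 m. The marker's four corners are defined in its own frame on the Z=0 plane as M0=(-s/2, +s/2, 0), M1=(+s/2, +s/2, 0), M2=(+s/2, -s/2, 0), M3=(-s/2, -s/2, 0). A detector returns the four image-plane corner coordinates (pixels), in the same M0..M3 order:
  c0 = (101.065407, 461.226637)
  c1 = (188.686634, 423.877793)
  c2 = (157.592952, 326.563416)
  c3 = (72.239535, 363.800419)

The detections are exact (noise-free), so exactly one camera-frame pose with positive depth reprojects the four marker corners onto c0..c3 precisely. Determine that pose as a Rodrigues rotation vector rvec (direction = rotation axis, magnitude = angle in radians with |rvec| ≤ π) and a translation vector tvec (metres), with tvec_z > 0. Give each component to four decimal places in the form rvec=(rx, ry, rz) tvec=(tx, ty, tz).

Intrinsics K: fx=729.9, fy=785.5, cx=315.6, cy=236.1
Marker side s = 0.175 m; corners in marker frame (Z=0):
  M0 = (-0.0875, +0.0875, 0)
  M1 = (+0.0875, +0.0875, 0)
  M2 = (+0.0875, -0.0875, 0)
  M3 = (-0.0875, -0.0875, 0)
Detected image corners:
  c0 = (101.065407, 461.226637) px
  c1 = (188.686634, 423.877793) px
  c2 = (157.592952, 326.563416) px
  c3 = (72.239535, 363.800419) px
Planar DLT: solve 8×8 A·h = b for H (H[2,2]=1):
  H  [+488.30861 +153.72921 +129.55033]
  H  [-230.77174 +503.50956 +393.36820]
  H  [-0.04487 -0.13429 +1.00000]
B = K⁻¹H; ‖b₁‖=0.744641, ‖b₂‖=0.744641; λ = 2/(‖b₁‖+‖b₂‖) = 1.342929, sign → tz>0 ⇒ λ=+1.342929
r₁ = λ·B[:,0] = (+0.92448,-0.37643,-0.06026); r₂ = λ·B[:,1] = (+0.36082,+0.91503,-0.18035)
r₃ = r₁×r₂ = (+0.12302,+0.14498,+0.98176); SVD([r₁ r₂ r₃]) → R = UVᵀ:
  R  [+0.92448 +0.36082 +0.12302]
  R  [-0.37643 +0.91503 +0.14498]
  R  [-0.06026 -0.18035 +0.98176]
t = (-0.34231, +0.26887, +1.34293) m
tr R = 2.821272; θ = arccos((tr R − 1)/2) = 0.425976 rad = 24.407°
axis k = ((R−Rᵀ)₃₂, (R−Rᵀ)₁₃, (R−Rᵀ)₂₁) / (2 sinθ) = (-0.393661, +0.221780, -0.892101)
rvec = θ·k = (-0.167690, +0.094473, -0.380013)

rvec=(-0.1677, 0.0945, -0.3800) tvec=(-0.3423, 0.2689, 1.3429)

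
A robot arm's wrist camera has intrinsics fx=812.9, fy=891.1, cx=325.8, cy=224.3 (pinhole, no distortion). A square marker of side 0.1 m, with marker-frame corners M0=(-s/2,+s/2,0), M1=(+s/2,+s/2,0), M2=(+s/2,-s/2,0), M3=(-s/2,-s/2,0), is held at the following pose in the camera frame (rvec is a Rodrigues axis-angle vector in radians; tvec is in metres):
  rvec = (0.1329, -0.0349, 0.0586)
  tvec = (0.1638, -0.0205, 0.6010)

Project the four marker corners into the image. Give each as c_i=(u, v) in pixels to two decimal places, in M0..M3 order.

c0=(474.63, 262.81) c1=(606.75, 270.76) c2=(621.21, 123.93) c3=(486.26, 114.85)

Intrinsics K: fx=812.9, fy=891.1, cx=325.8, cy=224.3
Marker side s = 0.1 m; corners in marker frame (Z=0):
  M0 = (-0.0500, +0.0500, 0)
  M1 = (+0.0500, +0.0500, 0)
  M2 = (+0.0500, -0.0500, 0)
  M3 = (-0.0500, -0.0500, 0)
rvec = (0.1329, -0.0349, 0.0586), |rvec| = θ = 0.14938 rad = 8.559°
Rodrigues: sinθ=0.14883, 1−cosθ=0.01114; R = I + sinθ·[k]× + (1−cosθ)·[k]×²:
    [+0.99768 -0.06070 -0.03088]
    [+0.05607 +0.98947 -0.13343]
    [+0.03866 +0.13139 +0.99058]
t = (0.1638, -0.0205, 0.6010) m
M0: Pc = R·M0+t = (+0.11088, +0.02617, +0.60564); u = 812.9·(+0.11088)/0.60564 + 325.8 = 474.6275, v = 891.1·(+0.02617)/0.60564 + 224.3 = 262.8054
M1: Pc = R·M1+t = (+0.21065, +0.03178, +0.60950); u = 812.9·(+0.21065)/0.60950 + 325.8 = 606.7451, v = 891.1·(+0.03178)/0.60950 + 224.3 = 270.7583
M2: Pc = R·M2+t = (+0.21672, -0.06717, +0.59636); u = 812.9·(+0.21672)/0.59636 + 325.8 = 621.2082, v = 891.1·(-0.06717)/0.59636 + 224.3 = 123.9328
M3: Pc = R·M3+t = (+0.11695, -0.07278, +0.59250); u = 812.9·(+0.11695)/0.59250 + 325.8 = 486.2553, v = 891.1·(-0.07278)/0.59250 + 224.3 = 114.8455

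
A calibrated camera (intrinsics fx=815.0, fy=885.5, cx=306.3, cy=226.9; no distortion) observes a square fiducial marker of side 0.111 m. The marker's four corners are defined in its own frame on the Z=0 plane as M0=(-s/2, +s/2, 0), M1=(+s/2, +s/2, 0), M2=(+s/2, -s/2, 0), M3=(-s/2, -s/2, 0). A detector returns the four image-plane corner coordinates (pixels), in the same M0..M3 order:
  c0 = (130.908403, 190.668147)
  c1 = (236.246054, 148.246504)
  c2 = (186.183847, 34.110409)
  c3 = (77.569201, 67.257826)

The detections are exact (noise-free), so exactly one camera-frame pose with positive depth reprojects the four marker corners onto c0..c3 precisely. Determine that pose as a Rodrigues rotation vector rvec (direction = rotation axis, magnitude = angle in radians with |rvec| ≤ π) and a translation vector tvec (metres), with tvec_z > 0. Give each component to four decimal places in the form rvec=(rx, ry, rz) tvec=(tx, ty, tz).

Intrinsics K: fx=815.0, fy=885.5, cx=306.3, cy=226.9
Marker side s = 0.111 m; corners in marker frame (Z=0):
  M0 = (-0.0555, +0.0555, 0)
  M1 = (+0.0555, +0.0555, 0)
  M2 = (+0.0555, -0.0555, 0)
  M3 = (-0.0555, -0.0555, 0)
Detected image corners:
  c0 = (130.908403, 190.668147) px
  c1 = (236.246054, 148.246504) px
  c2 = (186.183847, 34.110409) px
  c3 = (77.569201, 67.257826) px
Planar DLT: solve 8×8 A·h = b for H (H[2,2]=1):
  H  [+1071.96483 +456.46072 +159.68317]
  H  [-264.78521 +1062.33289 +109.16880]
  H  [+0.68581 -0.05547 +1.00000]
B = K⁻¹H; ‖b₁‖=1.346897, ‖b₂‖=1.346897; λ = 2/(‖b₁‖+‖b₂‖) = 0.742447, sign → tz>0 ⇒ λ=+0.742447
r₁ = λ·B[:,0] = (+0.78517,-0.35248,+0.50918); r₂ = λ·B[:,1] = (+0.43130,+0.90127,-0.04119)
r₃ = r₁×r₂ = (-0.44439,+0.25195,+0.85968); SVD([r₁ r₂ r₃]) → R = UVᵀ:
  R  [+0.78517 +0.43130 -0.44439]
  R  [-0.35248 +0.90127 +0.25195]
  R  [+0.50918 -0.04119 +0.85968]
t = (-0.13356, -0.09871, +0.74245) m
tr R = 2.546116; θ = arccos((tr R − 1)/2) = 0.687148 rad = 39.371°
axis k = ((R−Rᵀ)₃₂, (R−Rᵀ)₁₃, (R−Rᵀ)₂₁) / (2 sinθ) = (-0.231055, -0.751623, -0.617800)
rvec = θ·k = (-0.158769, -0.516476, -0.424520)

rvec=(-0.1588, -0.5165, -0.4245) tvec=(-0.1336, -0.0987, 0.7424)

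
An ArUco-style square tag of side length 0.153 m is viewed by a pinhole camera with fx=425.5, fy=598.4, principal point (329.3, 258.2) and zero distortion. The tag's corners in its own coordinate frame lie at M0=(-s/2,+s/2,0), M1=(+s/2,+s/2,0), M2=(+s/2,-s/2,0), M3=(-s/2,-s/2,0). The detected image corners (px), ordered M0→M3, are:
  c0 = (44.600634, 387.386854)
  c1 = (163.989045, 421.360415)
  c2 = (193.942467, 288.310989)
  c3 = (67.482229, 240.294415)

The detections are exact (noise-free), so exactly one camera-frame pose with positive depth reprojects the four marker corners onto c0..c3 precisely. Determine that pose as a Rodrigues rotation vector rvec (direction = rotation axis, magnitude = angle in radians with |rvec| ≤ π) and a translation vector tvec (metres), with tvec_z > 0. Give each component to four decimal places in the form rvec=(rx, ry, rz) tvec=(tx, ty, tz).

rvec=(0.3285, -0.2442, 0.3410) tvec=(-0.2765, 0.0745, 0.5605)

Intrinsics K: fx=425.5, fy=598.4, cx=329.3, cy=258.2
Marker side s = 0.153 m; corners in marker frame (Z=0):
  M0 = (-0.0765, +0.0765, 0)
  M1 = (+0.0765, +0.0765, 0)
  M2 = (+0.0765, -0.0765, 0)
  M3 = (-0.0765, -0.0765, 0)
Detected image corners:
  c0 = (44.600634, 387.386854) px
  c1 = (163.989045, 421.360415) px
  c2 = (193.942467, 288.310989) px
  c3 = (67.482229, 240.294415) px
Planar DLT: solve 8×8 A·h = b for H (H[2,2]=1):
  H  [+862.84167 -116.43402 +119.42410]
  H  [+437.73588 +1076.26792 +337.74771]
  H  [+0.51296 +0.48625 +1.00000]
B = K⁻¹H; ‖b₁‖=1.784114, ‖b₂‖=1.784114; λ = 2/(‖b₁‖+‖b₂‖) = 0.560502, sign → tz>0 ⇒ λ=+0.560502
r₁ = λ·B[:,0] = (+0.91409,+0.28596,+0.28751); r₂ = λ·B[:,1] = (-0.36430,+0.89051,+0.27255)
r₃ = r₁×r₂ = (-0.17810,-0.35387,+0.91818); SVD([r₁ r₂ r₃]) → R = UVᵀ:
  R  [+0.91409 -0.36430 -0.17810]
  R  [+0.28596 +0.89051 -0.35387]
  R  [+0.28751 +0.27255 +0.91818]
t = (-0.27647, +0.07451, +0.56050) m
tr R = 2.722780; θ = arccos((tr R − 1)/2) = 0.532797 rad = 30.527°
axis k = ((R−Rᵀ)₃₂, (R−Rᵀ)₁₃, (R−Rᵀ)₂₁) / (2 sinθ) = (+0.616621, -0.458329, +0.640088)
rvec = θ·k = (+0.328534, -0.244196, +0.341037)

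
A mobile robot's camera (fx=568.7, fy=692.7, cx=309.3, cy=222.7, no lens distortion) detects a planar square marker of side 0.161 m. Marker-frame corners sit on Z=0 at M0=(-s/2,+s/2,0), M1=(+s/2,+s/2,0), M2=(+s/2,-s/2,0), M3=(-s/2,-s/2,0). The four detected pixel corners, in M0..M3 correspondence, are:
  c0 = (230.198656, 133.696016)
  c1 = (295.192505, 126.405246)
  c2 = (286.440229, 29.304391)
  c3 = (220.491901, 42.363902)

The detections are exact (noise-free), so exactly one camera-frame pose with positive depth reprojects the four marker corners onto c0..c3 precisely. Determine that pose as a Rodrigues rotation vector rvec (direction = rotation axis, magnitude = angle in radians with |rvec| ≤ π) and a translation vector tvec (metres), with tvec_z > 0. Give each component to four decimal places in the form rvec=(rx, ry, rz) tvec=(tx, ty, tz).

Intrinsics K: fx=568.7, fy=692.7, cx=309.3, cy=222.7
Marker side s = 0.161 m; corners in marker frame (Z=0):
  M0 = (-0.0805, +0.0805, 0)
  M1 = (+0.0805, +0.0805, 0)
  M2 = (+0.0805, -0.0805, 0)
  M3 = (-0.0805, -0.0805, 0)
Detected image corners:
  c0 = (230.198656, 133.696016) px
  c1 = (295.192505, 126.405246) px
  c2 = (286.440229, 29.304391) px
  c3 = (220.491901, 42.363902) px
Planar DLT: solve 8×8 A·h = b for H (H[2,2]=1):
  H  [+312.42810 +94.06077 +257.17181]
  H  [-93.26600 +596.44703 +83.63036]
  H  [-0.36497 +0.14200 +1.00000]
B = K⁻¹H; ‖b₁‖=0.832349, ‖b₂‖=0.832349; λ = 2/(‖b₁‖+‖b₂‖) = 1.201419, sign → tz>0 ⇒ λ=+1.201419
r₁ = λ·B[:,0] = (+0.89850,-0.02079,-0.43848); r₂ = λ·B[:,1] = (+0.10592,+0.97963,+0.17060)
r₃ = r₁×r₂ = (+0.42600,-0.19973,+0.88240); SVD([r₁ r₂ r₃]) → R = UVᵀ:
  R  [+0.89850 +0.10592 +0.42600]
  R  [-0.02079 +0.97963 -0.19973]
  R  [-0.43848 +0.17060 +0.88240]
t = (-0.11012, -0.24120, +1.20142) m
tr R = 2.760534; θ = arccos((tr R − 1)/2) = 0.494372 rad = 28.325°
axis k = ((R−Rᵀ)₃₂, (R−Rᵀ)₁₃, (R−Rᵀ)₂₁) / (2 sinθ) = (+0.390252, +0.910973, -0.133532)
rvec = θ·k = (+0.192930, +0.450360, -0.066015)

rvec=(0.1929, 0.4504, -0.0660) tvec=(-0.1101, -0.2412, 1.2014)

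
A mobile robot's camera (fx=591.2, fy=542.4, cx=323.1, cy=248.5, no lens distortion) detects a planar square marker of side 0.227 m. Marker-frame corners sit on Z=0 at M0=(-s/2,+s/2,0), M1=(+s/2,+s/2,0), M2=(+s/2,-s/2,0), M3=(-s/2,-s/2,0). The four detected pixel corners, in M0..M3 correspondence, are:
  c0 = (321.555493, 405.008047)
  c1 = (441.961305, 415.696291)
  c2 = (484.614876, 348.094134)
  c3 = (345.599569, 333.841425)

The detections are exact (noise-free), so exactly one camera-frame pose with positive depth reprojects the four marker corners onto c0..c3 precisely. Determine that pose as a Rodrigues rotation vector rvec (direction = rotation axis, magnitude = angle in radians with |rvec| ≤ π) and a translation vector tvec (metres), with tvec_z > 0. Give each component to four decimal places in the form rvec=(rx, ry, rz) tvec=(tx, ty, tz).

Intrinsics K: fx=591.2, fy=542.4, cx=323.1, cy=248.5
Marker side s = 0.227 m; corners in marker frame (Z=0):
  M0 = (-0.1135, +0.1135, 0)
  M1 = (+0.1135, +0.1135, 0)
  M2 = (+0.1135, -0.1135, 0)
  M3 = (-0.1135, -0.1135, 0)
Detected image corners:
  c0 = (321.555493, 405.008047) px
  c1 = (441.961305, 415.696291) px
  c2 = (484.614876, 348.094134) px
  c3 = (345.599569, 333.841425) px
Planar DLT: solve 8×8 A·h = b for H (H[2,2]=1):
  H  [+611.26972 +115.44321 +397.97733]
  H  [+94.82144 +553.39388 +378.33393]
  H  [+0.10774 +0.65972 +1.00000]
B = K⁻¹H; ‖b₁‖=0.988990, ‖b₂‖=0.988990; λ = 2/(‖b₁‖+‖b₂‖) = 1.011132, sign → tz>0 ⇒ λ=+1.011132
r₁ = λ·B[:,0] = (+0.98592,+0.12685,+0.10894); r₂ = λ·B[:,1] = (-0.16712,+0.72601,+0.66707)
r₃ = r₁×r₂ = (+0.00553,-0.67588,+0.73699); SVD([r₁ r₂ r₃]) → R = UVᵀ:
  R  [+0.98592 -0.16712 +0.00553]
  R  [+0.12685 +0.72601 -0.67588]
  R  [+0.10894 +0.66707 +0.73699]
t = (+0.12806, +0.24203, +1.01113) m
tr R = 2.448920; θ = arccos((tr R − 1)/2) = 0.760545 rad = 43.576°
axis k = ((R−Rᵀ)₃₂, (R−Rᵀ)₁₃, (R−Rᵀ)₂₁) / (2 sinθ) = (+0.974117, -0.075008, +0.213236)
rvec = θ·k = (+0.740860, -0.057047, +0.162176)

rvec=(0.7409, -0.0570, 0.1622) tvec=(0.1281, 0.2420, 1.0111)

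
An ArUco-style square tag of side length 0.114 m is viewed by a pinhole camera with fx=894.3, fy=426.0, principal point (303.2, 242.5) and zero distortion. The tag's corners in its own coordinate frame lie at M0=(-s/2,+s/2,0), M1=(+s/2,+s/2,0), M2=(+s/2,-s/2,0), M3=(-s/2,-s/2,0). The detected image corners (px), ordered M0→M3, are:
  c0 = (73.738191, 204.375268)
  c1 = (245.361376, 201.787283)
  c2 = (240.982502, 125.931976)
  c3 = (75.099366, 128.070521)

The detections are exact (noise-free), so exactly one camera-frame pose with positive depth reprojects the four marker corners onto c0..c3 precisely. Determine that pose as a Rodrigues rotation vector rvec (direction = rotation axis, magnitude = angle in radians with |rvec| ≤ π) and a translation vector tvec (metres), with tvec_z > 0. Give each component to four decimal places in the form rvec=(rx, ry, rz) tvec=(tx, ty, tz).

rvec=(-0.1826, -0.0226, -0.0364) tvec=(-0.0978, -0.1112, 0.6063)

Intrinsics K: fx=894.3, fy=426.0, cx=303.2, cy=242.5
Marker side s = 0.114 m; corners in marker frame (Z=0):
  M0 = (-0.0570, +0.0570, 0)
  M1 = (+0.0570, +0.0570, 0)
  M2 = (+0.0570, -0.0570, 0)
  M3 = (-0.0570, -0.0570, 0)
Detected image corners:
  c0 = (73.738191, 204.375268) px
  c1 = (245.361376, 201.787283) px
  c2 = (240.982502, 125.931976) px
  c3 = (75.099366, 128.070521) px
Planar DLT: solve 8×8 A·h = b for H (H[2,2]=1):
  H  [+1486.61728 -34.14400 +158.98711]
  H  [-13.67602 +618.05733 +164.39062]
  H  [+0.04254 -0.29875 +1.00000]
B = K⁻¹H; ‖b₁‖=1.649413, ‖b₂‖=1.649413; λ = 2/(‖b₁‖+‖b₂‖) = 0.606276, sign → tz>0 ⇒ λ=+0.606276
r₁ = λ·B[:,0] = (+0.99908,-0.03414,+0.02579); r₂ = λ·B[:,1] = (+0.03826,+0.98272,-0.18113)
r₃ = r₁×r₂ = (-0.01916,+0.18195,+0.98312); SVD([r₁ r₂ r₃]) → R = UVᵀ:
  R  [+0.99908 +0.03826 -0.01916]
  R  [-0.03414 +0.98272 +0.18195]
  R  [+0.02579 -0.18113 +0.98312]
t = (-0.09777, -0.11116, +0.60628) m
tr R = 2.964921; θ = arccos((tr R − 1)/2) = 0.187569 rad = 10.747°
axis k = ((R−Rᵀ)₃₂, (R−Rᵀ)₁₃, (R−Rᵀ)₂₁) / (2 sinθ) = (-0.973539, -0.120531, -0.194148)
rvec = θ·k = (-0.182606, -0.022608, -0.036416)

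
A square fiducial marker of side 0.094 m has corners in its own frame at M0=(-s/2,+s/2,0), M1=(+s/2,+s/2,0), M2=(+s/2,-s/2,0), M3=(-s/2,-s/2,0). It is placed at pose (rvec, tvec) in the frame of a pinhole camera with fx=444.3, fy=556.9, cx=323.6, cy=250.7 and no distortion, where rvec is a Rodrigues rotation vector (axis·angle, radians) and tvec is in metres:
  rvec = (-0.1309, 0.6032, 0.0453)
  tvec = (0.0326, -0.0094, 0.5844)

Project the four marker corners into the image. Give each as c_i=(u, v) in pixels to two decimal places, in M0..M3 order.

Intrinsics K: fx=444.3, fy=556.9, cx=323.6, cy=250.7
Marker side s = 0.094 m; corners in marker frame (Z=0):
  M0 = (-0.0470, +0.0470, 0)
  M1 = (+0.0470, +0.0470, 0)
  M2 = (+0.0470, -0.0470, 0)
  M3 = (-0.0470, -0.0470, 0)
rvec = (-0.1309, 0.6032, 0.0453), |rvec| = θ = 0.61890 rad = 35.460°
Rodrigues: sinθ=0.58014, 1−cosθ=0.18548; R = I + sinθ·[k]× + (1−cosθ)·[k]×²:
    [+0.82281 -0.08070 +0.56255]
    [+0.00423 +0.99071 +0.13593]
    [-0.56829 -0.10947 +0.81551]
t = (0.0326, -0.0094, 0.5844) m
M0: Pc = R·M0+t = (-0.00987, +0.03696, +0.60596); u = 444.3·(-0.00987)/0.60596 + 323.6 = 316.3668, v = 556.9·(+0.03696)/0.60596 + 250.7 = 284.6716
M1: Pc = R·M1+t = (+0.06748, +0.03736, +0.55255); u = 444.3·(+0.06748)/0.55255 + 323.6 = 377.8601, v = 556.9·(+0.03736)/0.55255 + 250.7 = 288.3565
M2: Pc = R·M2+t = (+0.07507, -0.05576, +0.56284); u = 444.3·(+0.07507)/0.56284 + 323.6 = 382.8561, v = 556.9·(-0.05576)/0.56284 + 250.7 = 195.5234
M3: Pc = R·M3+t = (-0.00228, -0.05616, +0.61625); u = 444.3·(-0.00228)/0.61625 + 323.6 = 321.9566, v = 556.9·(-0.05616)/0.61625 + 250.7 = 199.9473

c0=(316.37, 284.67) c1=(377.86, 288.36) c2=(382.86, 195.52) c3=(321.96, 199.95)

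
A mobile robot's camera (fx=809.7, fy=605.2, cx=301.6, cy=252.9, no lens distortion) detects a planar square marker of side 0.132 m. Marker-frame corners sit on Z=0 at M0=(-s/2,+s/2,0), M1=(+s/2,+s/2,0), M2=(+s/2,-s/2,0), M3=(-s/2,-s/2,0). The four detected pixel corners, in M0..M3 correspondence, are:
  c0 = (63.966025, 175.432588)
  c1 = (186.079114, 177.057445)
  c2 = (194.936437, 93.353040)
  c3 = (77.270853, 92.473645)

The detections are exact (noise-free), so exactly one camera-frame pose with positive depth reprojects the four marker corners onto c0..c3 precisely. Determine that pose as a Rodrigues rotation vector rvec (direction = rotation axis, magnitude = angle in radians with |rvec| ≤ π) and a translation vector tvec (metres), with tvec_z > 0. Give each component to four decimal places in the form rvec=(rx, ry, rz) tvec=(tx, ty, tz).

rvec=(-0.2561, 0.0524, 0.0317) tvec=(-0.1860, -0.1731, 0.8796)

Intrinsics K: fx=809.7, fy=605.2, cx=301.6, cy=252.9
Marker side s = 0.132 m; corners in marker frame (Z=0):
  M0 = (-0.0660, +0.0660, 0)
  M1 = (+0.0660, +0.0660, 0)
  M2 = (+0.0660, -0.0660, 0)
  M3 = (-0.0660, -0.0660, 0)
Detected image corners:
  c0 = (63.966025, 175.432588) px
  c1 = (186.079114, 177.057445) px
  c2 = (194.936437, 93.353040) px
  c3 = (77.270853, 92.473645) px
Planar DLT: solve 8×8 A·h = b for H (H[2,2]=1):
  H  [+899.64806 -121.47684 +130.41695]
  H  [+0.89198 +592.67778 +133.78759]
  H  [-0.06346 -0.28690 +1.00000]
B = K⁻¹H; ‖b₁‖=1.136844, ‖b₂‖=1.136844; λ = 2/(‖b₁‖+‖b₂‖) = 0.879628, sign → tz>0 ⇒ λ=+0.879628
r₁ = λ·B[:,0] = (+0.99814,+0.02462,-0.05582); r₂ = λ·B[:,1] = (-0.03797,+0.96689,-0.25237)
r₃ = r₁×r₂ = (+0.04776,+0.25402,+0.96602); SVD([r₁ r₂ r₃]) → R = UVᵀ:
  R  [+0.99814 -0.03797 +0.04776]
  R  [+0.02462 +0.96689 +0.25402]
  R  [-0.05582 -0.25237 +0.96602]
t = (-0.18597, -0.17312, +0.87963) m
tr R = 2.931044; θ = arccos((tr R − 1)/2) = 0.263355 rad = 15.089°
axis k = ((R−Rᵀ)₃₂, (R−Rᵀ)₁₃, (R−Rᵀ)₂₁) / (2 sinθ) = (-0.972610, +0.198945, +0.120214)
rvec = θ·k = (-0.256142, +0.052393, +0.031659)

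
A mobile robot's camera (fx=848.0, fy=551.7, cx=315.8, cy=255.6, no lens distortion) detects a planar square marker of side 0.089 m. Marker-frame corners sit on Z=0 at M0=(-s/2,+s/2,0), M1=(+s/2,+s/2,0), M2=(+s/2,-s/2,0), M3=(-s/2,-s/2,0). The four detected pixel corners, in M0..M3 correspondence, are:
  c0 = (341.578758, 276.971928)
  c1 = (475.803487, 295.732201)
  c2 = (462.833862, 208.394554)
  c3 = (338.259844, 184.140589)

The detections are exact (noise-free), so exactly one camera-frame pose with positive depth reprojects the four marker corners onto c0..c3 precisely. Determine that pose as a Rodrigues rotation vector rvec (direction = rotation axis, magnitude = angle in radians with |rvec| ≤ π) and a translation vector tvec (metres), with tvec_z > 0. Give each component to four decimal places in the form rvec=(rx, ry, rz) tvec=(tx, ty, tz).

rvec=(-0.4417, -0.4950, 0.1048) tvec=(0.0522, -0.0138, 0.4854)

Intrinsics K: fx=848.0, fy=551.7, cx=315.8, cy=255.6
Marker side s = 0.089 m; corners in marker frame (Z=0):
  M0 = (-0.0445, +0.0445, 0)
  M1 = (+0.0445, +0.0445, 0)
  M2 = (+0.0445, -0.0445, 0)
  M3 = (-0.0445, -0.0445, 0)
Detected image corners:
  c0 = (341.578758, 276.971928) px
  c1 = (475.803487, 295.732201) px
  c2 = (462.833862, 208.394554) px
  c3 = (338.259844, 184.140589) px
Planar DLT: solve 8×8 A·h = b for H (H[2,2]=1):
  H  [+1815.43090 -268.27685 +407.04460]
  H  [+459.76617 +795.08599 +239.94689]
  H  [+0.89878 -0.89456 +1.00000]
B = K⁻¹H; ‖b₁‖=2.060039, ‖b₂‖=2.060039; λ = 2/(‖b₁‖+‖b₂‖) = 0.485428, sign → tz>0 ⇒ λ=+0.485428
r₁ = λ·B[:,0] = (+0.87674,+0.20240,+0.43629); r₂ = λ·B[:,1] = (+0.00814,+0.90076,-0.43424)
r₃ = r₁×r₂ = (-0.48089,+0.38427,+0.78809); SVD([r₁ r₂ r₃]) → R = UVᵀ:
  R  [+0.87674 +0.00814 -0.48089]
  R  [+0.20240 +0.90076 +0.38427]
  R  [+0.43629 -0.43424 +0.78809]
t = (+0.05223, -0.01377, +0.48543) m
tr R = 2.565592; θ = arccos((tr R − 1)/2) = 0.671650 rad = 38.483°
axis k = ((R−Rᵀ)₃₂, (R−Rᵀ)₁₃, (R−Rᵀ)₂₁) / (2 sinθ) = (-0.657674, -0.736953, +0.156090)
rvec = θ·k = (-0.441727, -0.494975, +0.104838)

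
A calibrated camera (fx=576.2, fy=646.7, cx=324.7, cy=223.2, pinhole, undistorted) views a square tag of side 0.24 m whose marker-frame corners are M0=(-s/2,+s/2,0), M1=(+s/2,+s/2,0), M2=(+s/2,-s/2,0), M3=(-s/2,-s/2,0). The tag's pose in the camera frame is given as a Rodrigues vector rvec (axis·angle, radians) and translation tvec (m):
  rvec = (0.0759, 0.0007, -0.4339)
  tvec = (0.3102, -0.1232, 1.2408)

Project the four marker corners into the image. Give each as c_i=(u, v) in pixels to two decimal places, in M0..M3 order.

Intrinsics K: fx=576.2, fy=646.7, cx=324.7, cy=223.2
Marker side s = 0.24 m; corners in marker frame (Z=0):
  M0 = (-0.1200, +0.1200, 0)
  M1 = (+0.1200, +0.1200, 0)
  M2 = (+0.1200, -0.1200, 0)
  M3 = (-0.1200, -0.1200, 0)
rvec = (0.0759, 0.0007, -0.4339), |rvec| = θ = 0.44049 rad = 25.238°
Rodrigues: sinθ=0.42638, 1−cosθ=0.09546; R = I + sinθ·[k]× + (1−cosθ)·[k]×²:
    [+0.90738 +0.42003 -0.01552]
    [-0.41998 +0.90454 -0.07362]
    [-0.01688 +0.07332 +0.99717]
t = (0.3102, -0.1232, 1.2408) m
M0: Pc = R·M0+t = (+0.25172, +0.03574, +1.25162); u = 576.2·(+0.25172)/1.25162 + 324.7 = 440.5815, v = 646.7·(+0.03574)/1.25162 + 223.2 = 241.6678
M1: Pc = R·M1+t = (+0.46949, -0.06505, +1.24757); u = 576.2·(+0.46949)/1.24757 + 324.7 = 541.5366, v = 646.7·(-0.06505)/1.24757 + 223.2 = 189.4792
M2: Pc = R·M2+t = (+0.36868, -0.28214, +1.22998); u = 576.2·(+0.36868)/1.22998 + 324.7 = 497.4142, v = 646.7·(-0.28214)/1.22998 + 223.2 = 74.8544
M3: Pc = R·M3+t = (+0.15091, -0.18135, +1.23403); u = 576.2·(+0.15091)/1.23403 + 324.7 = 395.1644, v = 646.7·(-0.18135)/1.23403 + 223.2 = 128.1634

c0=(440.58, 241.67) c1=(541.54, 189.48) c2=(497.41, 74.85) c3=(395.16, 128.16)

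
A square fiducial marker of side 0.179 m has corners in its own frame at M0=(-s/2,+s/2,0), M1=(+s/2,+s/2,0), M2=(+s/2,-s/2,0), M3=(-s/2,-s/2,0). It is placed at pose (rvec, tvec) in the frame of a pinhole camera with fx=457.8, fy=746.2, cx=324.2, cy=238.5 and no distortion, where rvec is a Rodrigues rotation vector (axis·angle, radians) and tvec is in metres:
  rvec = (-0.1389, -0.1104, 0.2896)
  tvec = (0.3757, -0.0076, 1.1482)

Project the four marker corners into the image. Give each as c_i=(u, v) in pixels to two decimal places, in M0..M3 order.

Intrinsics K: fx=457.8, fy=746.2, cx=324.2, cy=238.5
Marker side s = 0.179 m; corners in marker frame (Z=0):
  M0 = (-0.0895, +0.0895, 0)
  M1 = (+0.0895, +0.0895, 0)
  M2 = (+0.0895, -0.0895, 0)
  M3 = (-0.0895, -0.0895, 0)
rvec = (-0.1389, -0.1104, 0.2896), |rvec| = θ = 0.33963 rad = 19.459°
Rodrigues: sinθ=0.33314, 1−cosθ=0.05712; R = I + sinθ·[k]× + (1−cosθ)·[k]×²:
    [+0.95243 -0.27647 -0.12821]
    [+0.29166 +0.94891 +0.12041]
    [+0.08837 -0.15208 +0.98441]
t = (0.3757, -0.0076, 1.1482) m
M0: Pc = R·M0+t = (+0.26571, +0.05122, +1.12668); u = 457.8·(+0.26571)/1.12668 + 324.2 = 432.1663, v = 746.2·(+0.05122)/1.12668 + 238.5 = 272.4259
M1: Pc = R·M1+t = (+0.43620, +0.10343, +1.14250); u = 457.8·(+0.43620)/1.14250 + 324.2 = 498.9851, v = 746.2·(+0.10343)/1.14250 + 238.5 = 306.0540
M2: Pc = R·M2+t = (+0.48569, -0.06642, +1.16972); u = 457.8·(+0.48569)/1.16972 + 324.2 = 514.2860, v = 746.2·(-0.06642)/1.16972 + 238.5 = 196.1259
M3: Pc = R·M3+t = (+0.31520, -0.11863, +1.15390); u = 457.8·(+0.31520)/1.15390 + 324.2 = 449.2533, v = 746.2·(-0.11863)/1.15390 + 238.5 = 161.7841

c0=(432.17, 272.43) c1=(498.99, 306.05) c2=(514.29, 196.13) c3=(449.25, 161.78)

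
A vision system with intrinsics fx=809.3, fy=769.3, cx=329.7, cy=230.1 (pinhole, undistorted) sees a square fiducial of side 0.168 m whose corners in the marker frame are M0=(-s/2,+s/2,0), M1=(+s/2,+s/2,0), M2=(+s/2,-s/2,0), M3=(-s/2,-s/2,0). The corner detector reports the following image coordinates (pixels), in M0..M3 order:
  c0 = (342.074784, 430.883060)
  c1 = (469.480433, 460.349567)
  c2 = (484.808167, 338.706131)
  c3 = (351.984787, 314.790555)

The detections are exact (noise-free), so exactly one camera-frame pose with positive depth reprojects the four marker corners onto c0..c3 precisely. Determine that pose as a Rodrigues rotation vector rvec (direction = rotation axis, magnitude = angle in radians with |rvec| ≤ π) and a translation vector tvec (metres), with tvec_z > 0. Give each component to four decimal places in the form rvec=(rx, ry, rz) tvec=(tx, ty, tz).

Intrinsics K: fx=809.3, fy=769.3, cx=329.7, cy=230.1
Marker side s = 0.168 m; corners in marker frame (Z=0):
  M0 = (-0.0840, +0.0840, 0)
  M1 = (+0.0840, +0.0840, 0)
  M2 = (+0.0840, -0.0840, 0)
  M3 = (-0.0840, -0.0840, 0)
Detected image corners:
  c0 = (342.074784, 430.883060) px
  c1 = (469.480433, 460.349567) px
  c2 = (484.808167, 338.706131) px
  c3 = (351.984787, 314.790555) px
Planar DLT: solve 8×8 A·h = b for H (H[2,2]=1):
  H  [+639.64864 +14.41516 +410.18816]
  H  [+33.08363 +790.57948 +386.89558]
  H  [-0.32651 +0.21618 +1.00000]
B = K⁻¹H; ‖b₁‖=0.989465, ‖b₂‖=0.989465; λ = 2/(‖b₁‖+‖b₂‖) = 1.010648, sign → tz>0 ⇒ λ=+1.010648
r₁ = λ·B[:,0] = (+0.93322,+0.14216,-0.32998); r₂ = λ·B[:,1] = (-0.07101,+0.97325,+0.21848)
r₃ = r₁×r₂ = (+0.35222,-0.18046,+0.91835); SVD([r₁ r₂ r₃]) → R = UVᵀ:
  R  [+0.93322 -0.07101 +0.35222]
  R  [+0.14216 +0.97325 -0.18046]
  R  [-0.32998 +0.21848 +0.91835]
t = (+0.10051, +0.20599, +1.01065) m
tr R = 2.824829; θ = arccos((tr R − 1)/2) = 0.421651 rad = 24.159°
axis k = ((R−Rᵀ)₃₂, (R−Rᵀ)₁₃, (R−Rᵀ)₂₁) / (2 sinθ) = (+0.487388, +0.833445, +0.260426)
rvec = θ·k = (+0.205508, +0.351423, +0.109809)

rvec=(0.2055, 0.3514, 0.1098) tvec=(0.1005, 0.2060, 1.0106)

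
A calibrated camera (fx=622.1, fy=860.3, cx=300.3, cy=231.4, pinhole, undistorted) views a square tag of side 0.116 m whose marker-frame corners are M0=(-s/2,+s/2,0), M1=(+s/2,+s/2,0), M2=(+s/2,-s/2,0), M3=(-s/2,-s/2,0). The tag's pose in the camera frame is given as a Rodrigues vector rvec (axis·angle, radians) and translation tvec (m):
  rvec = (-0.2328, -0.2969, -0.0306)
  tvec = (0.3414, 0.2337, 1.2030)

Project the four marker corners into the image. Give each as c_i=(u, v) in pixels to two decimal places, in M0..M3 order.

c0=(453.92, 443.99) c1=(506.74, 438.35) c2=(498.66, 355.27) c3=(446.75, 358.43)

Intrinsics K: fx=622.1, fy=860.3, cx=300.3, cy=231.4
Marker side s = 0.116 m; corners in marker frame (Z=0):
  M0 = (-0.0580, +0.0580, 0)
  M1 = (+0.0580, +0.0580, 0)
  M2 = (+0.0580, -0.0580, 0)
  M3 = (-0.0580, -0.0580, 0)
rvec = (-0.2328, -0.2969, -0.0306), |rvec| = θ = 0.37853 rad = 21.688°
Rodrigues: sinθ=0.36955, 1−cosθ=0.07079; R = I + sinθ·[k]× + (1−cosθ)·[k]×²:
    [+0.95599 +0.06402 -0.28634]
    [+0.00427 +0.97276 +0.23177]
    [+0.29338 -0.22279 +0.92967]
t = (0.3414, 0.2337, 1.2030) m
M0: Pc = R·M0+t = (+0.28967, +0.28987, +1.17306); u = 622.1·(+0.28967)/1.17306 + 300.3 = 453.9162, v = 860.3·(+0.28987)/1.17306 + 231.4 = 443.9865
M1: Pc = R·M1+t = (+0.40056, +0.29037, +1.20709); u = 622.1·(+0.40056)/1.20709 + 300.3 = 506.7369, v = 860.3·(+0.29037)/1.20709 + 231.4 = 438.3463
M2: Pc = R·M2+t = (+0.39313, +0.17753, +1.23294); u = 622.1·(+0.39313)/1.23294 + 300.3 = 498.6624, v = 860.3·(+0.17753)/1.23294 + 231.4 = 355.2725
M3: Pc = R·M3+t = (+0.28224, +0.17703, +1.19891); u = 622.1·(+0.28224)/1.19891 + 300.3 = 446.7512, v = 860.3·(+0.17703)/1.19891 + 231.4 = 358.4330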